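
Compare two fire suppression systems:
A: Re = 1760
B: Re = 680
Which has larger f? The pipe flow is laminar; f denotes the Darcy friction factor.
f(A) = 0.03636, f(B) = 0.09412. Answer: B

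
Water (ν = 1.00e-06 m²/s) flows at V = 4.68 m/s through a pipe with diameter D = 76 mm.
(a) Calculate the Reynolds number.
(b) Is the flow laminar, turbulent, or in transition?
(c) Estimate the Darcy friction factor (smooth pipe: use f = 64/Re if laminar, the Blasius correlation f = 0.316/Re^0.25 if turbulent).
(a) Re = V·D/ν = 4.68·0.076/1.00e-06 = 355680
(b) Flow regime: turbulent (Re > 4000)
(c) Friction factor: f = 0.316/Re^0.25 = 0.316/355680^0.25 = 0.01294 (Blasius is strictly valid for Re ≲ 1e5; used here as the smooth-pipe estimate the problem specifies)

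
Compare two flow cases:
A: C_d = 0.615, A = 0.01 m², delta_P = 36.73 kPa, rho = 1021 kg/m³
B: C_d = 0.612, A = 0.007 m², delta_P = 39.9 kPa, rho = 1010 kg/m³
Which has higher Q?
Q(A) = 52.17 L/s, Q(B) = 38.08 L/s. Answer: A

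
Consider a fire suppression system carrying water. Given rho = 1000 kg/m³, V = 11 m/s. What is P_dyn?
Formula: P_{dyn} = \frac{1}{2} \rho V^2
P_dyn = 0.5·1000·11²/1000 = 60.5 kPa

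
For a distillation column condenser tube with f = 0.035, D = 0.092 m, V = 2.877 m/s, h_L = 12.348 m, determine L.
Formula: h_L = f \frac{L}{D} \frac{V^2}{2g}
Substituting knowns: 12.348 = 0.035·(L/0.092)·2.877²/(2·9.81)
Solving for L: L = 12.348·2·9.81·0.092/(0.035·2.877²) = 76.94 m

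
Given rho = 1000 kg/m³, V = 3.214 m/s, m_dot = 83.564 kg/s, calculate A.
Formula: \dot{m} = \rho A V
Substituting knowns: 83.564 = 1000·A·3.214
Solving for A: A = 83.564/(1000·3.214) = 0.026 m²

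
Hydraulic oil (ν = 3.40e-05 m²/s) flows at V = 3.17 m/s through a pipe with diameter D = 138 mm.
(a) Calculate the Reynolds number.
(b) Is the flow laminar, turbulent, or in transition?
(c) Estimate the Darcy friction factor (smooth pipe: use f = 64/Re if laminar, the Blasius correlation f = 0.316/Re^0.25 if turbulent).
(a) Re = V·D/ν = 3.17·0.138/3.40e-05 = 12866
(b) Flow regime: turbulent (Re > 4000)
(c) Friction factor: f = 0.316/Re^0.25 = 0.316/12866^0.25 = 0.02967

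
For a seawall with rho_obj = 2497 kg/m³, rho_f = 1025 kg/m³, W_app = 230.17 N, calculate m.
Formula: W_{app} = mg\left(1 - \frac{\rho_f}{\rho_{obj}}\right)
Substituting knowns: 230.17 = m·9.81·(1 − 1025/2497)
Solving for m: m = 230.17/(9.81·(1 − 1025/2497)) = 39.8 kg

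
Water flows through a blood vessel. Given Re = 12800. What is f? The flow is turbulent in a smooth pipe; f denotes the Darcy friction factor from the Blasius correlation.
Formula: f = \frac{0.316}{Re^{0.25}}
f = 0.316/12800^0.25 = 0.02971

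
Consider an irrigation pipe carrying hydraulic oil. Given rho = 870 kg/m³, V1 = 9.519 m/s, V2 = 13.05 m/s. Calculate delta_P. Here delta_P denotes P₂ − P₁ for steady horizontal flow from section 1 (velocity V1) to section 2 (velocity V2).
Formula: \Delta P = \frac{1}{2} \rho (V_1^2 - V_2^2)
delta_P = 0.5·870·(9.519² − 13.05²)/1000 = -34.67 kPa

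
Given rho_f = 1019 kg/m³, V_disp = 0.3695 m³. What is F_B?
Formula: F_B = \rho_f g V_{disp}
F_B = 1019·9.81·0.3695 = 3694 N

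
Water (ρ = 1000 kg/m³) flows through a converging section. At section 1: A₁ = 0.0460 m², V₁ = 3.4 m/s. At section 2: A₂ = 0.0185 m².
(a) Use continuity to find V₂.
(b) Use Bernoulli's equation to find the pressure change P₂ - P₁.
(a) Continuity: A₁V₁=A₂V₂ -> V₂=A₁V₁/A₂=0.0460*3.4/0.0185=8.45 m/s
(b) Bernoulli: P₂-P₁=0.5*rho*(V₁^2-V₂^2)/1000=0.5*1000*(3.4^2-8.45^2)/1000=-29.92 kPa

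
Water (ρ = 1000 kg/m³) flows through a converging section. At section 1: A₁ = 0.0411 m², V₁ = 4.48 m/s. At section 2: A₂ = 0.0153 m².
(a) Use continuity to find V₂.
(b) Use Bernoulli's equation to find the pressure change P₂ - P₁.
(a) Continuity: A₁V₁=A₂V₂ -> V₂=A₁V₁/A₂=0.0411*4.48/0.0153=12.03 m/s
(b) Bernoulli: P₂-P₁=0.5*rho*(V₁^2-V₂^2)/1000=0.5*1000*(4.48^2-12.03^2)/1000=-62.33 kPa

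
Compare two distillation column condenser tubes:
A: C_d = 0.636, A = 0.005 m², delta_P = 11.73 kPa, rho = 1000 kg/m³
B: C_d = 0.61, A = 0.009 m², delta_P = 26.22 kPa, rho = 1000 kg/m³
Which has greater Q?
Q(A) = 15.4 L/s, Q(B) = 39.76 L/s. Answer: B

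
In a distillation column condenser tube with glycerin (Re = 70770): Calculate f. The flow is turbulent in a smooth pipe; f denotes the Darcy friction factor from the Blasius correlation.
Formula: f = \frac{0.316}{Re^{0.25}}
f = 0.316/70770^0.25 = 0.01937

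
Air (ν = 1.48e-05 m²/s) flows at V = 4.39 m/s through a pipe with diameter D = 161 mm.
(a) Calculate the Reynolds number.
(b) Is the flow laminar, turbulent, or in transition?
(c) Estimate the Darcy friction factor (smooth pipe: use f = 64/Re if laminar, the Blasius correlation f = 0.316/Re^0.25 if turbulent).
(a) Re = V·D/ν = 4.39·0.161/1.48e-05 = 47756
(b) Flow regime: turbulent (Re > 4000)
(c) Friction factor: f = 0.316/Re^0.25 = 0.316/47756^0.25 = 0.02138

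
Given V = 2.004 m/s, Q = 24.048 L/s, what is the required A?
Formula: Q = A V
Substituting knowns: 24.048 = A·2.004·1000
Solving for A: A = (24.048/1000)/2.004 = 0.012 m²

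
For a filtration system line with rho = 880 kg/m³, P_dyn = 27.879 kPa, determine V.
Formula: P_{dyn} = \frac{1}{2} \rho V^2
Substituting knowns: 27.879 = 0.5·880·V²/1000
Solving for V: V = √(2·(27.879·1000)/880) = 7.96 m/s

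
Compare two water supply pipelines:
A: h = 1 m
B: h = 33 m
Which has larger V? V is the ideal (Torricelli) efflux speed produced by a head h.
V(A) = 4.429 m/s, V(B) = 25.45 m/s. Answer: B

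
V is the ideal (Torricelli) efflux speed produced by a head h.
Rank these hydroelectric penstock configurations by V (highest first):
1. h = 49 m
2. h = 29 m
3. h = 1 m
Case 1: V = 31.01 m/s
Case 2: V = 23.85 m/s
Case 3: V = 4.429 m/s
Ranking (highest first): 1, 2, 3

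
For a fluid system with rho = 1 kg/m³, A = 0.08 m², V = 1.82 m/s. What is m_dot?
Formula: \dot{m} = \rho A V
m_dot = 1·0.08·1.82 = 0.1456 kg/s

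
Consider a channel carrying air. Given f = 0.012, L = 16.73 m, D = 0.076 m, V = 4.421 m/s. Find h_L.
Formula: h_L = f \frac{L}{D} \frac{V^2}{2g}
h_L = 0.012·(16.73/0.076)·4.421²/(2·9.81) = 2.632 m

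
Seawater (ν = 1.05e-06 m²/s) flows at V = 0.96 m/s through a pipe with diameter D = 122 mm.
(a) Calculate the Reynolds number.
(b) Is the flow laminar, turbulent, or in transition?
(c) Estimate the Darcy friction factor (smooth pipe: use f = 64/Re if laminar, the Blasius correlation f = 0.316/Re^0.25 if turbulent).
(a) Re = V·D/ν = 0.96·0.122/1.05e-06 = 111540
(b) Flow regime: turbulent (Re > 4000)
(c) Friction factor: f = 0.316/Re^0.25 = 0.316/111540^0.25 = 0.01729 (Blasius is strictly valid for Re ≲ 1e5; used here as the smooth-pipe estimate the problem specifies)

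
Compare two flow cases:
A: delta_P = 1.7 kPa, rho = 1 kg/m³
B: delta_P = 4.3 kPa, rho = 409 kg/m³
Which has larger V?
V(A) = 58.31 m/s, V(B) = 4.586 m/s. Answer: A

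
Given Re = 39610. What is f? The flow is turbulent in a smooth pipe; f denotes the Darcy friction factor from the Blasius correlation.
Formula: f = \frac{0.316}{Re^{0.25}}
f = 0.316/39610^0.25 = 0.0224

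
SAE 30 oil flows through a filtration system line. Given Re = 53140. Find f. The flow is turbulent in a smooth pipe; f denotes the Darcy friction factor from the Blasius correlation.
Formula: f = \frac{0.316}{Re^{0.25}}
f = 0.316/53140^0.25 = 0.02081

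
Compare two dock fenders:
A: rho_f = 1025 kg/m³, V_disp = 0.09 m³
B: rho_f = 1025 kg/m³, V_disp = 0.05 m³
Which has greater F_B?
F_B(A) = 905 N, F_B(B) = 502.8 N. Answer: A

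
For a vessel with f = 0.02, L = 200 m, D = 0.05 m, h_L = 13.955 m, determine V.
Formula: h_L = f \frac{L}{D} \frac{V^2}{2g}
Substituting knowns: 13.955 = 0.02·(200/0.05)·V²/(2·9.81)
Solving for V: V = √(13.955·2·9.81/(0.02·(200/0.05))) = 1.85 m/s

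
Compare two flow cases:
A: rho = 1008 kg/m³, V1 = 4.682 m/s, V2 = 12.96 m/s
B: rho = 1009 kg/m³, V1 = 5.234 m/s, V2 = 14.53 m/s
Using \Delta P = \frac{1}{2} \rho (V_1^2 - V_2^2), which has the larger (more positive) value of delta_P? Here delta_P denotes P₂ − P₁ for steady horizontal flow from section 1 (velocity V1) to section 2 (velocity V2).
delta_P(A) = -73.6 kPa, delta_P(B) = -92.69 kPa. Answer: A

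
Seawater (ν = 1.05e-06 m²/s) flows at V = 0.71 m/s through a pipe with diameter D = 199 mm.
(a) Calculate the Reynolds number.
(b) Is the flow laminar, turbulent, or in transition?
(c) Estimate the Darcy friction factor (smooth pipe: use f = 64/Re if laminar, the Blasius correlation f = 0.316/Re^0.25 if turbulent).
(a) Re = V·D/ν = 0.71·0.199/1.05e-06 = 134560
(b) Flow regime: turbulent (Re > 4000)
(c) Friction factor: f = 0.316/Re^0.25 = 0.316/134560^0.25 = 0.0165 (Blasius is strictly valid for Re ≲ 1e5; used here as the smooth-pipe estimate the problem specifies)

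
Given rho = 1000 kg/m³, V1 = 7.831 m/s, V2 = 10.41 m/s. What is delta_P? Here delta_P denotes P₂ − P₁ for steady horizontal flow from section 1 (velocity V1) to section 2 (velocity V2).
Formula: \Delta P = \frac{1}{2} \rho (V_1^2 - V_2^2)
delta_P = 0.5·1000·(7.831² − 10.41²)/1000 = -23.52 kPa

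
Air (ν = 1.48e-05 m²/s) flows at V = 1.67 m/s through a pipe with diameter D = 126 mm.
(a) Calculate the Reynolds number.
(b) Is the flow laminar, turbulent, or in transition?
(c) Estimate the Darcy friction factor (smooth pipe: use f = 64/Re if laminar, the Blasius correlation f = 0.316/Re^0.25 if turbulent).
(a) Re = V·D/ν = 1.67·0.126/1.48e-05 = 14218
(b) Flow regime: turbulent (Re > 4000)
(c) Friction factor: f = 0.316/Re^0.25 = 0.316/14218^0.25 = 0.02894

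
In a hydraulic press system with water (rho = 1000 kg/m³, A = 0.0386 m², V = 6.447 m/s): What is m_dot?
Formula: \dot{m} = \rho A V
m_dot = 1000·0.0386·6.447 = 248.9 kg/s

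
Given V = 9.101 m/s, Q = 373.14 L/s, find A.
Formula: Q = A V
Substituting knowns: 373.14 = A·9.101·1000
Solving for A: A = (373.14/1000)/9.101 = 0.041 m²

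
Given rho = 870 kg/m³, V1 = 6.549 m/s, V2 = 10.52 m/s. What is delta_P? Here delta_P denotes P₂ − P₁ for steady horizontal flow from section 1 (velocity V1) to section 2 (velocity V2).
Formula: \Delta P = \frac{1}{2} \rho (V_1^2 - V_2^2)
delta_P = 0.5·870·(6.549² − 10.52²)/1000 = -29.48 kPa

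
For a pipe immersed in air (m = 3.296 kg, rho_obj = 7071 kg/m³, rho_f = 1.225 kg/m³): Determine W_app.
Formula: W_{app} = mg\left(1 - \frac{\rho_f}{\rho_{obj}}\right)
W_app = 3.296·9.81·(1 − 1.225/7071) = 32.33 N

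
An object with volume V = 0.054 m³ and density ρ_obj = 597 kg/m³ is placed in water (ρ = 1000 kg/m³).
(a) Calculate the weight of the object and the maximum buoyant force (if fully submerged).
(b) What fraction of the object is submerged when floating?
(a) W=rho_obj*g*V=597*9.81*0.054=316.3 N; F_B(max)=rho*g*V=1000*9.81*0.054=529.7 N
(b) Floating fraction=rho_obj/rho=597/1000=0.597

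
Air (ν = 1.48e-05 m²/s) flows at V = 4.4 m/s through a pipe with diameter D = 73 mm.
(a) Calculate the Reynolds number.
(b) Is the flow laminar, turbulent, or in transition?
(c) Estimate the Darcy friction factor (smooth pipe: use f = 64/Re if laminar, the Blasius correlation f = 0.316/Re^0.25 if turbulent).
(a) Re = V·D/ν = 4.4·0.073/1.48e-05 = 21703
(b) Flow regime: turbulent (Re > 4000)
(c) Friction factor: f = 0.316/Re^0.25 = 0.316/21703^0.25 = 0.02603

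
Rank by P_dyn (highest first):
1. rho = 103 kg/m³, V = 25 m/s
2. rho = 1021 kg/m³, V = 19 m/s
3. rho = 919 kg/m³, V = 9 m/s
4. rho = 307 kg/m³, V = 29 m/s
Case 1: P_dyn = 32.19 kPa
Case 2: P_dyn = 184.3 kPa
Case 3: P_dyn = 37.22 kPa
Case 4: P_dyn = 129.1 kPa
Ranking (highest first): 2, 4, 3, 1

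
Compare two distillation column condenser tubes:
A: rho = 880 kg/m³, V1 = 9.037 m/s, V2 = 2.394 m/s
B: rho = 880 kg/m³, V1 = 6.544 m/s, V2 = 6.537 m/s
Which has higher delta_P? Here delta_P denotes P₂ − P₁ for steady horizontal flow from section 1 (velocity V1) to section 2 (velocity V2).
delta_P(A) = 33.41 kPa, delta_P(B) = 0.04029 kPa. Answer: A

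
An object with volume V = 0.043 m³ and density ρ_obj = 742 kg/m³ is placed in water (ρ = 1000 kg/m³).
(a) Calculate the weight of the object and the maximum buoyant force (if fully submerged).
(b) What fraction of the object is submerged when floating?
(a) W=rho_obj*g*V=742*9.81*0.043=313.0 N; F_B(max)=rho*g*V=1000*9.81*0.043=421.8 N
(b) Floating fraction=rho_obj/rho=742/1000=0.742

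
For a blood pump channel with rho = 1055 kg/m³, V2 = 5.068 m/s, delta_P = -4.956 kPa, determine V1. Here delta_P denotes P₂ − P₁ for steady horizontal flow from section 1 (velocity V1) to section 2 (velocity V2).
Formula: \Delta P = \frac{1}{2} \rho (V_1^2 - V_2^2)
Substituting knowns: -4.956 = 0.5·1055·(V1² − 5.068²)/1000
Solving for V1: V1 = √(5.068² + 2·(-4.956·1000)/1055) = 4.036 m/s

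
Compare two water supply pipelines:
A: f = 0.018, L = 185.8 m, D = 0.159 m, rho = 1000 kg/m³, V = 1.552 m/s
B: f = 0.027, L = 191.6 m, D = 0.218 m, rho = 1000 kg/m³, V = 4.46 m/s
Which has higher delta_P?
delta_P(A) = 25.33 kPa, delta_P(B) = 236 kPa. Answer: B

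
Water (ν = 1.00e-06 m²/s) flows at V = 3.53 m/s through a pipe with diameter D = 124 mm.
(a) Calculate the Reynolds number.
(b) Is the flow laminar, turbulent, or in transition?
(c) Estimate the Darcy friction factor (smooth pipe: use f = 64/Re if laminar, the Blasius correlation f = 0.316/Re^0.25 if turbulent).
(a) Re = V·D/ν = 3.53·0.124/1.00e-06 = 437720
(b) Flow regime: turbulent (Re > 4000)
(c) Friction factor: f = 0.316/Re^0.25 = 0.316/437720^0.25 = 0.01229 (Blasius is strictly valid for Re ≲ 1e5; used here as the smooth-pipe estimate the problem specifies)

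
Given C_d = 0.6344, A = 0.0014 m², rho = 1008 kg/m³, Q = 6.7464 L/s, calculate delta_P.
Formula: Q = C_d A \sqrt{\frac{2 \Delta P}{\rho}}
Substituting knowns: 6.7464 = 0.6344·0.0014·√(2·(delta_P·1000)/1008)·1000
Solving for delta_P: delta_P = ((6.7464/1000)/(0.6344·0.0014))²·1008/2/1000 = 29.08 kPa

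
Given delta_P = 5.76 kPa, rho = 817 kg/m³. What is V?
Formula: V = \sqrt{\frac{2 \Delta P}{\rho}}
V = √(2·(5.76·1000)/817) = 3.755 m/s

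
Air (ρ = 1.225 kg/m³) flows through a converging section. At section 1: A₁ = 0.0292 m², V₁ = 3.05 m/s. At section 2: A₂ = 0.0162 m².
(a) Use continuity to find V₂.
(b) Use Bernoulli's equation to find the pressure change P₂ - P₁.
(a) Continuity: A₁V₁=A₂V₂ -> V₂=A₁V₁/A₂=0.0292*3.05/0.0162=5.50 m/s
(b) Bernoulli: P₂-P₁=0.5*rho*(V₁^2-V₂^2)/1000=0.5*1.225*(3.05^2-5.50^2)/1000=-0.01283 kPa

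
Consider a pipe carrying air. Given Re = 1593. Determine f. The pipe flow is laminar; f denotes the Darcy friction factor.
Formula: f = \frac{64}{Re}
f = 64/1593 = 0.04018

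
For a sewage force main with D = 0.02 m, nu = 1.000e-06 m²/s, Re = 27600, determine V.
Formula: Re = \frac{V D}{\nu}
Substituting knowns: 27600 = V·0.02/1.000e-06
Solving for V: V = 27600·1.000e-06/0.02 = 1.38 m/s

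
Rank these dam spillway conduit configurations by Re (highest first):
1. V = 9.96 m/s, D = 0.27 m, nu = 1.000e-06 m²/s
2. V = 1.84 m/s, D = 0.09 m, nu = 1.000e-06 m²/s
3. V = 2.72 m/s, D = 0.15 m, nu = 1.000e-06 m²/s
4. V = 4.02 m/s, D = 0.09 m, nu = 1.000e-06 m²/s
Case 1: Re = 2.689e+06
Case 2: Re = 165600
Case 3: Re = 408000
Case 4: Re = 361800
Ranking (highest first): 1, 3, 4, 2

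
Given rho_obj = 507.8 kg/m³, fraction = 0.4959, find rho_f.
Formula: f_{sub} = \frac{\rho_{obj}}{\rho_f}
Substituting knowns: 0.4959 = 507.8/rho_f
Solving for rho_f: rho_f = 507.8/0.4959 = 1024 kg/m³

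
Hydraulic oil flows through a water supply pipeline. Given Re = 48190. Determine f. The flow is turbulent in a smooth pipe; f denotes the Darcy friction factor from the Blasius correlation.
Formula: f = \frac{0.316}{Re^{0.25}}
f = 0.316/48190^0.25 = 0.02133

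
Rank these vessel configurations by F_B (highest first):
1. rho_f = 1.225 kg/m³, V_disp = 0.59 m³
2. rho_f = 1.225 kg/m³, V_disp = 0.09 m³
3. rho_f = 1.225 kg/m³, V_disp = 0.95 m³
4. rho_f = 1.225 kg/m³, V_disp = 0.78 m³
Case 1: F_B = 7.09 N
Case 2: F_B = 1.082 N
Case 3: F_B = 11.42 N
Case 4: F_B = 9.373 N
Ranking (highest first): 3, 4, 1, 2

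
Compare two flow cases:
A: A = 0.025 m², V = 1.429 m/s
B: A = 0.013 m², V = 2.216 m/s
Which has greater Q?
Q(A) = 35.73 L/s, Q(B) = 28.81 L/s. Answer: A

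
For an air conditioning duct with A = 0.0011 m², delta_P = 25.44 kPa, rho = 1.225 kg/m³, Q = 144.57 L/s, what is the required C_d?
Formula: Q = C_d A \sqrt{\frac{2 \Delta P}{\rho}}
Substituting knowns: 144.57 = C_d·0.0011·√(2·(25.44·1000)/1.225)·1000
Solving for C_d: C_d = (144.57/1000)/(0.0011·√(2·(25.44·1000)/1.225)) = 0.6449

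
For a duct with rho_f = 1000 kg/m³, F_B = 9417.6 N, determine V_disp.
Formula: F_B = \rho_f g V_{disp}
Substituting knowns: 9417.6 = 1000·9.81·V_disp
Solving for V_disp: V_disp = 9417.6/(1000·9.81) = 0.96 m³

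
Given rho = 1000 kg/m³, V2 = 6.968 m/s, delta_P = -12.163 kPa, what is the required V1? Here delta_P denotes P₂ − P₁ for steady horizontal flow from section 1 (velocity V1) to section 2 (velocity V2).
Formula: \Delta P = \frac{1}{2} \rho (V_1^2 - V_2^2)
Substituting knowns: -12.163 = 0.5·1000·(V1² − 6.968²)/1000
Solving for V1: V1 = √(6.968² + 2·(-12.163·1000)/1000) = 4.922 m/s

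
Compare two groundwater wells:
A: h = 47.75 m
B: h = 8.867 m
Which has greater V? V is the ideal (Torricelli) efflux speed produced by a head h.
V(A) = 30.61 m/s, V(B) = 13.19 m/s. Answer: A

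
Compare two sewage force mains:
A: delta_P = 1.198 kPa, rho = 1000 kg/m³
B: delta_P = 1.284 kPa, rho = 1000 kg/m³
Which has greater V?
V(A) = 1.548 m/s, V(B) = 1.602 m/s. Answer: B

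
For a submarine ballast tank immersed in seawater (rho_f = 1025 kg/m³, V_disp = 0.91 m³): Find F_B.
Formula: F_B = \rho_f g V_{disp}
F_B = 1025·9.81·0.91 = 9150 N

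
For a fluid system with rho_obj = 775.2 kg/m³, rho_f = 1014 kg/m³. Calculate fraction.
Formula: f_{sub} = \frac{\rho_{obj}}{\rho_f}
fraction = 775.2/1014 = 0.7645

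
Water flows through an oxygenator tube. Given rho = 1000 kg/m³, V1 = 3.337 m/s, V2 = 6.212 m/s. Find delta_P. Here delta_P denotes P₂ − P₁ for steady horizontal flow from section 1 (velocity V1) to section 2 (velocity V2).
Formula: \Delta P = \frac{1}{2} \rho (V_1^2 - V_2^2)
delta_P = 0.5·1000·(3.337² − 6.212²)/1000 = -13.73 kPa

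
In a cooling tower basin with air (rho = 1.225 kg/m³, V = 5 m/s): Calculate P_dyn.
Formula: P_{dyn} = \frac{1}{2} \rho V^2
P_dyn = 0.5·1.225·5²/1000 = 0.01531 kPa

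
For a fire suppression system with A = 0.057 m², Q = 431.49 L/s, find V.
Formula: Q = A V
Substituting knowns: 431.49 = 0.057·V·1000
Solving for V: V = (431.49/1000)/0.057 = 7.57 m/s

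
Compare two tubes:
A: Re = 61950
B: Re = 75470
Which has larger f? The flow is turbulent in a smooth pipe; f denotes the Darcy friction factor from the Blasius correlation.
f(A) = 0.02003, f(B) = 0.01907. Answer: A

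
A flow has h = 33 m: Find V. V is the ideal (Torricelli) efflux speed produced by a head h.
Formula: V = \sqrt{2 g h}
V = √(2·9.81·33) = 25.45 m/s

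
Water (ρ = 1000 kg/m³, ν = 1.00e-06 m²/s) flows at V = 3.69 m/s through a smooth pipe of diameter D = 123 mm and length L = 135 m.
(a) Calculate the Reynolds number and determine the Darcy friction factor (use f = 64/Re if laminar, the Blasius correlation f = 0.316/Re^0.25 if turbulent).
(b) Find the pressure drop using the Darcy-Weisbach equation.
(a) Re = V·D/ν = 3.69·0.123/1.00e-06 = 453870 → turbulent (Re > 4000); f = 0.316/Re^0.25 = 0.316/453870^0.25 = 0.012175 (Blasius is strictly valid for Re ≲ 1e5; used here as the smooth-pipe estimate the problem specifies)
(b) Darcy-Weisbach: ΔP = f·(L/D)·½ρV²/1000 = 0.012175·(135/0.123)·½·1000·3.69²/1000 = 90.97 kPa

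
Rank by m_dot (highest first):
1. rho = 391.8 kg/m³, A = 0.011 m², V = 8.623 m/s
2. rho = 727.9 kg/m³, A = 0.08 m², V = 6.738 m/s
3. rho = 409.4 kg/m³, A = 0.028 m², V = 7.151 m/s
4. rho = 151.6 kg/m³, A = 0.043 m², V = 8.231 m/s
Case 1: m_dot = 37.16 kg/s
Case 2: m_dot = 392.4 kg/s
Case 3: m_dot = 81.97 kg/s
Case 4: m_dot = 53.66 kg/s
Ranking (highest first): 2, 3, 4, 1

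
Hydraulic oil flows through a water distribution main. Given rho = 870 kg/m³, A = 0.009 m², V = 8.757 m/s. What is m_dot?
Formula: \dot{m} = \rho A V
m_dot = 870·0.009·8.757 = 68.57 kg/s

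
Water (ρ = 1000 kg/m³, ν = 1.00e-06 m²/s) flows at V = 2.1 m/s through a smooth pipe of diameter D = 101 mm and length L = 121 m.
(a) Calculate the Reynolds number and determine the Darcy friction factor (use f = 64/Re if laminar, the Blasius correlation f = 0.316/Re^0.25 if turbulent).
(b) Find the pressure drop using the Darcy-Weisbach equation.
(a) Re = V·D/ν = 2.1·0.101/1.00e-06 = 212100 → turbulent (Re > 4000); f = 0.316/Re^0.25 = 0.316/212100^0.25 = 0.014725 (Blasius is strictly valid for Re ≲ 1e5; used here as the smooth-pipe estimate the problem specifies)
(b) Darcy-Weisbach: ΔP = f·(L/D)·½ρV²/1000 = 0.014725·(121/0.101)·½·1000·2.1²/1000 = 38.9 kPa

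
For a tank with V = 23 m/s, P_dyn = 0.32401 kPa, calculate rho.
Formula: P_{dyn} = \frac{1}{2} \rho V^2
Substituting knowns: 0.32401 = 0.5·rho·23²/1000
Solving for rho: rho = 2·(0.32401·1000)/23² = 1.225 kg/m³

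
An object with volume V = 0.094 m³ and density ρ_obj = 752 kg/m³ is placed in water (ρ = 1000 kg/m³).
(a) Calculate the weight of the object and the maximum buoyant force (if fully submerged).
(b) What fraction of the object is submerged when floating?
(a) W=rho_obj*g*V=752*9.81*0.094=693.4 N; F_B(max)=rho*g*V=1000*9.81*0.094=922.1 N
(b) Floating fraction=rho_obj/rho=752/1000=0.752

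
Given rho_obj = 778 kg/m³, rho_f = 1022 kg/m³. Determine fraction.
Formula: f_{sub} = \frac{\rho_{obj}}{\rho_f}
fraction = 778/1022 = 0.7613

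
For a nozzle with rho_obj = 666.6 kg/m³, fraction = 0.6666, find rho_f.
Formula: f_{sub} = \frac{\rho_{obj}}{\rho_f}
Substituting knowns: 0.6666 = 666.6/rho_f
Solving for rho_f: rho_f = 666.6/0.6666 = 1000 kg/m³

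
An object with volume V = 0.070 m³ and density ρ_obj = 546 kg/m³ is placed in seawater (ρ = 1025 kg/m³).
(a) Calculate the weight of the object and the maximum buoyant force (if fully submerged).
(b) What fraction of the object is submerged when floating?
(a) W=rho_obj*g*V=546*9.81*0.070=374.9 N; F_B(max)=rho*g*V=1025*9.81*0.070=703.9 N
(b) Floating fraction=rho_obj/rho=546/1025=0.533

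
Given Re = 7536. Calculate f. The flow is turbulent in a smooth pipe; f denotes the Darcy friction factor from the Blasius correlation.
Formula: f = \frac{0.316}{Re^{0.25}}
f = 0.316/7536^0.25 = 0.03392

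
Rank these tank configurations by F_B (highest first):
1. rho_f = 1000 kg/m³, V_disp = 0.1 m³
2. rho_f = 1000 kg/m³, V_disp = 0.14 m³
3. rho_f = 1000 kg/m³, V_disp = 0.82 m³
Case 1: F_B = 981 N
Case 2: F_B = 1373 N
Case 3: F_B = 8044 N
Ranking (highest first): 3, 2, 1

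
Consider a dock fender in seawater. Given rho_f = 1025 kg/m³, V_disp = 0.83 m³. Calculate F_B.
Formula: F_B = \rho_f g V_{disp}
F_B = 1025·9.81·0.83 = 8346 N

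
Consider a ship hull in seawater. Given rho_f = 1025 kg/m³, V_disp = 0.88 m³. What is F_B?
Formula: F_B = \rho_f g V_{disp}
F_B = 1025·9.81·0.88 = 8849 N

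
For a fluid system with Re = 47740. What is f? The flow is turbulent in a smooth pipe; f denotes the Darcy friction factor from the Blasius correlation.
Formula: f = \frac{0.316}{Re^{0.25}}
f = 0.316/47740^0.25 = 0.02138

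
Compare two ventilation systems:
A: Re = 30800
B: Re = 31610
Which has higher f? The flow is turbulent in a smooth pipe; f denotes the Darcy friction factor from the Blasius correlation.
f(A) = 0.02385, f(B) = 0.0237. Answer: A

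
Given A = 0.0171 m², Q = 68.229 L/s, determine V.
Formula: Q = A V
Substituting knowns: 68.229 = 0.0171·V·1000
Solving for V: V = (68.229/1000)/0.0171 = 3.99 m/s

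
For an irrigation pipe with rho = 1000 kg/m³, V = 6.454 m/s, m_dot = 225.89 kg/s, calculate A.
Formula: \dot{m} = \rho A V
Substituting knowns: 225.89 = 1000·A·6.454
Solving for A: A = 225.89/(1000·6.454) = 0.035 m²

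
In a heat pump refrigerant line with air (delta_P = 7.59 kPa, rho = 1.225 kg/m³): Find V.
Formula: V = \sqrt{\frac{2 \Delta P}{\rho}}
V = √(2·(7.59·1000)/1.225) = 111.3 m/s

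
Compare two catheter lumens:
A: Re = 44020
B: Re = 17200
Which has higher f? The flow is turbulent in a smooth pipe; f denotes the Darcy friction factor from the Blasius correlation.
f(A) = 0.02182, f(B) = 0.02759. Answer: B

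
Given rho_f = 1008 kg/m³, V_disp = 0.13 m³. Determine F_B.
Formula: F_B = \rho_f g V_{disp}
F_B = 1008·9.81·0.13 = 1286 N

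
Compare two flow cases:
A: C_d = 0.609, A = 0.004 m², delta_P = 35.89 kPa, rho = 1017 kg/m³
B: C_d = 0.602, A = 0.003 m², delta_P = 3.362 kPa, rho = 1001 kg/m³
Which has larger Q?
Q(A) = 20.47 L/s, Q(B) = 4.681 L/s. Answer: A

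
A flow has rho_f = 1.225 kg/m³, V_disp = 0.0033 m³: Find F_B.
Formula: F_B = \rho_f g V_{disp}
F_B = 1.225·9.81·0.0033 = 0.03966 N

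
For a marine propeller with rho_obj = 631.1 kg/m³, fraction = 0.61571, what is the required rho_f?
Formula: f_{sub} = \frac{\rho_{obj}}{\rho_f}
Substituting knowns: 0.61571 = 631.1/rho_f
Solving for rho_f: rho_f = 631.1/0.61571 = 1025 kg/m³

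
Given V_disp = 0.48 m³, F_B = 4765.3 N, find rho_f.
Formula: F_B = \rho_f g V_{disp}
Substituting knowns: 4765.3 = rho_f·9.81·0.48
Solving for rho_f: rho_f = 4765.3/(9.81·0.48) = 1012 kg/m³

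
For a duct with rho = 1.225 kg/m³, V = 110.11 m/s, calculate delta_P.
Formula: V = \sqrt{\frac{2 \Delta P}{\rho}}
Substituting knowns: 110.11 = √(2·(delta_P·1000)/1.225)
Solving for delta_P: delta_P = 110.11²·1.225/2/1000 = 7.426 kPa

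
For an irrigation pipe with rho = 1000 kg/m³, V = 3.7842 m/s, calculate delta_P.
Formula: V = \sqrt{\frac{2 \Delta P}{\rho}}
Substituting knowns: 3.7842 = √(2·(delta_P·1000)/1000)
Solving for delta_P: delta_P = 3.7842²·1000/2/1000 = 7.16 kPa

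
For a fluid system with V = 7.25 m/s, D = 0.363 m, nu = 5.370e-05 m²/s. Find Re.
Formula: Re = \frac{V D}{\nu}
Re = 7.25·0.363/5.370e-05 = 49008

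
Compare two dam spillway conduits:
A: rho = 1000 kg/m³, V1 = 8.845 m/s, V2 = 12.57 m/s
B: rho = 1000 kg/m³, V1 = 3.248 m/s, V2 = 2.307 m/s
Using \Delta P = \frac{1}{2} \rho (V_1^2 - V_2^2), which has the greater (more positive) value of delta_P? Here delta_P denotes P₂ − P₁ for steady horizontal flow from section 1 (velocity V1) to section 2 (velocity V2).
delta_P(A) = -39.89 kPa, delta_P(B) = 2.614 kPa. Answer: B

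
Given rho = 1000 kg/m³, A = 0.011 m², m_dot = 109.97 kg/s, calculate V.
Formula: \dot{m} = \rho A V
Substituting knowns: 109.97 = 1000·0.011·V
Solving for V: V = 109.97/(1000·0.011) = 9.997 m/s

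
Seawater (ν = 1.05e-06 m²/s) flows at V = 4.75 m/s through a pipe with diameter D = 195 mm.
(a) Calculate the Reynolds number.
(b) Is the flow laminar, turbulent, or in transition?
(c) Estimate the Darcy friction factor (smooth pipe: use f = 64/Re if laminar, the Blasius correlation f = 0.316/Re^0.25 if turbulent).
(a) Re = V·D/ν = 4.75·0.195/1.05e-06 = 882140
(b) Flow regime: turbulent (Re > 4000)
(c) Friction factor: f = 0.316/Re^0.25 = 0.316/882140^0.25 = 0.01031 (Blasius is strictly valid for Re ≲ 1e5; used here as the smooth-pipe estimate the problem specifies)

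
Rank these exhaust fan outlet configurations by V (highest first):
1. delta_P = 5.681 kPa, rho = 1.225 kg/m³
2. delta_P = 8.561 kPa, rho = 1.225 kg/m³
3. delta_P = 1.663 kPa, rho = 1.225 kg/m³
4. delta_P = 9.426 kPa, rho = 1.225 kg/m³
Case 1: V = 96.31 m/s
Case 2: V = 118.2 m/s
Case 3: V = 52.11 m/s
Case 4: V = 124.1 m/s
Ranking (highest first): 4, 2, 1, 3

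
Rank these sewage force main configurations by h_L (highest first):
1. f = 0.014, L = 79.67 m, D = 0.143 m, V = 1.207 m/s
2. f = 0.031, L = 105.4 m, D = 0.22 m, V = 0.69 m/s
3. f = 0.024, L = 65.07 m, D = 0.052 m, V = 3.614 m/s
Case 1: h_L = 0.5792 m
Case 2: h_L = 0.3604 m
Case 3: h_L = 19.99 m
Ranking (highest first): 3, 1, 2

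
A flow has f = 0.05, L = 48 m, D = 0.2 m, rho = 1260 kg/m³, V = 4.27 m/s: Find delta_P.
Formula: \Delta P = f \frac{L}{D} \frac{\rho V^2}{2}
delta_P = 0.05·(48/0.2)·0.5·1260·4.27²/1000 = 137.8 kPa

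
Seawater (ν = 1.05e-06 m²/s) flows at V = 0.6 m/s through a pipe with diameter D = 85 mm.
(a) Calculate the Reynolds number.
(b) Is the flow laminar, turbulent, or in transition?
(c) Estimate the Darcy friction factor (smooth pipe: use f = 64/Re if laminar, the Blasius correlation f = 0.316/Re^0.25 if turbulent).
(a) Re = V·D/ν = 0.6·0.085/1.05e-06 = 48571
(b) Flow regime: turbulent (Re > 4000)
(c) Friction factor: f = 0.316/Re^0.25 = 0.316/48571^0.25 = 0.02129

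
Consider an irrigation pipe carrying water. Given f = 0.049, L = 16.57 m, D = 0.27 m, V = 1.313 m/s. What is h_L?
Formula: h_L = f \frac{L}{D} \frac{V^2}{2g}
h_L = 0.049·(16.57/0.27)·1.313²/(2·9.81) = 0.2642 m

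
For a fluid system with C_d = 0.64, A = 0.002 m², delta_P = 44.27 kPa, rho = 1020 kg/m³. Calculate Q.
Formula: Q = C_d A \sqrt{\frac{2 \Delta P}{\rho}}
Q = 0.64·0.002·√(2·(44.27·1000)/1020)·1000 = 11.93 L/s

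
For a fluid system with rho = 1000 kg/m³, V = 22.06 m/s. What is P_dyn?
Formula: P_{dyn} = \frac{1}{2} \rho V^2
P_dyn = 0.5·1000·22.06²/1000 = 243.3 kPa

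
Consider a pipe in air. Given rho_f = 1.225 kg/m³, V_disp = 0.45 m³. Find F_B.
Formula: F_B = \rho_f g V_{disp}
F_B = 1.225·9.81·0.45 = 5.408 N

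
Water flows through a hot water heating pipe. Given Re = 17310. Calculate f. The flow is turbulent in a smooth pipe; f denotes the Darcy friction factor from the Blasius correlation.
Formula: f = \frac{0.316}{Re^{0.25}}
f = 0.316/17310^0.25 = 0.02755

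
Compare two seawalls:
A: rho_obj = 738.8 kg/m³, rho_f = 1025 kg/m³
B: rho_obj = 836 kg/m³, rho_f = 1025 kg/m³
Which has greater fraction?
fraction(A) = 0.7208, fraction(B) = 0.8156. Answer: B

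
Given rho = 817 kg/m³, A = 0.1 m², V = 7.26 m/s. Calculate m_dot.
Formula: \dot{m} = \rho A V
m_dot = 817·0.1·7.26 = 593.1 kg/s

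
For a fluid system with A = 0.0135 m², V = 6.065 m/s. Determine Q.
Formula: Q = A V
Q = 0.0135·6.065·1000 = 81.88 L/s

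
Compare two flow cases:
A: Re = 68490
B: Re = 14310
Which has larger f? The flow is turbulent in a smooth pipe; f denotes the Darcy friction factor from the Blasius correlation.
f(A) = 0.01953, f(B) = 0.02889. Answer: B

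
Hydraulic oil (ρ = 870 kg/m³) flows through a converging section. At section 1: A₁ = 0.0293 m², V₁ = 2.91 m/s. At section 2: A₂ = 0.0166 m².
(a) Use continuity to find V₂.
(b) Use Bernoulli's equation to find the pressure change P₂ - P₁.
(a) Continuity: A₁V₁=A₂V₂ -> V₂=A₁V₁/A₂=0.0293*2.91/0.0166=5.14 m/s
(b) Bernoulli: P₂-P₁=0.5*rho*(V₁^2-V₂^2)/1000=0.5*870*(2.91^2-5.14^2)/1000=-7.809 kPa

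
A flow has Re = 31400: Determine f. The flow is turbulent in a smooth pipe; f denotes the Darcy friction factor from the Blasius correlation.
Formula: f = \frac{0.316}{Re^{0.25}}
f = 0.316/31400^0.25 = 0.02374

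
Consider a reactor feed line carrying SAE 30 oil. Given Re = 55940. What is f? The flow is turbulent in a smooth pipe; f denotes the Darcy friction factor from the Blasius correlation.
Formula: f = \frac{0.316}{Re^{0.25}}
f = 0.316/55940^0.25 = 0.02055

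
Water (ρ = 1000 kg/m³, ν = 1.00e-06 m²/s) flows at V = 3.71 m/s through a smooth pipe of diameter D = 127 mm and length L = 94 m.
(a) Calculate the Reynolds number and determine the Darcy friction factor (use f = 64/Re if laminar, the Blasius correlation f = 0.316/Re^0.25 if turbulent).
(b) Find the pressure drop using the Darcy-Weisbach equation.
(a) Re = V·D/ν = 3.71·0.127/1.00e-06 = 471170 → turbulent (Re > 4000); f = 0.316/Re^0.25 = 0.316/471170^0.25 = 0.012061 (Blasius is strictly valid for Re ≲ 1e5; used here as the smooth-pipe estimate the problem specifies)
(b) Darcy-Weisbach: ΔP = f·(L/D)·½ρV²/1000 = 0.012061·(94/0.127)·½·1000·3.71²/1000 = 61.44 kPa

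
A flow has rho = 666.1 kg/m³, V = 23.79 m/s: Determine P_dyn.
Formula: P_{dyn} = \frac{1}{2} \rho V^2
P_dyn = 0.5·666.1·23.79²/1000 = 188.5 kPa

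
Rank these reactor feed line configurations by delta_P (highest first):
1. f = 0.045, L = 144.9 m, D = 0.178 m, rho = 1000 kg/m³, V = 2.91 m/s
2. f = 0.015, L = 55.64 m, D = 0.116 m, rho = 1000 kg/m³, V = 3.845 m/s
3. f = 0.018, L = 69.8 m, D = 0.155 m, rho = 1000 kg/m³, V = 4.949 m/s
Case 1: delta_P = 155.1 kPa
Case 2: delta_P = 53.18 kPa
Case 3: delta_P = 99.27 kPa
Ranking (highest first): 1, 3, 2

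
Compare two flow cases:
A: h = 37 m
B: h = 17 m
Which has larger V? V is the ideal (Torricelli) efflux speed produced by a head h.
V(A) = 26.94 m/s, V(B) = 18.26 m/s. Answer: A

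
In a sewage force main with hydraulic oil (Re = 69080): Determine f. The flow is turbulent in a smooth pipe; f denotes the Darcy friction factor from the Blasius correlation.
Formula: f = \frac{0.316}{Re^{0.25}}
f = 0.316/69080^0.25 = 0.01949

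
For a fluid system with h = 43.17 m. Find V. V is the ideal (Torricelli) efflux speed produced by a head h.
Formula: V = \sqrt{2 g h}
V = √(2·9.81·43.17) = 29.1 m/s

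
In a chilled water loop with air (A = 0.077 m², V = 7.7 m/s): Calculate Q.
Formula: Q = A V
Q = 0.077·7.7·1000 = 592.9 L/s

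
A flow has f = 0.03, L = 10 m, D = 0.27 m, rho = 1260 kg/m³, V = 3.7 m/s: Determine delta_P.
Formula: \Delta P = f \frac{L}{D} \frac{\rho V^2}{2}
delta_P = 0.03·(10/0.27)·0.5·1260·3.7²/1000 = 9.583 kPa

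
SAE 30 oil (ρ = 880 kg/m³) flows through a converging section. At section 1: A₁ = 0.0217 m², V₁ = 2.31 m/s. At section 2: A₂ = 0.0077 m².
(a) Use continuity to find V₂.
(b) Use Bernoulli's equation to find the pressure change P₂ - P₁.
(a) Continuity: A₁V₁=A₂V₂ -> V₂=A₁V₁/A₂=0.0217*2.31/0.0077=6.51 m/s
(b) Bernoulli: P₂-P₁=0.5*rho*(V₁^2-V₂^2)/1000=0.5*880*(2.31^2-6.51^2)/1000=-16.3 kPa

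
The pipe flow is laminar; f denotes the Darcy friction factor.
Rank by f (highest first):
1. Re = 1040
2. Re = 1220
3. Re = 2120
Case 1: f = 0.06154
Case 2: f = 0.05246
Case 3: f = 0.03019
Ranking (highest first): 1, 2, 3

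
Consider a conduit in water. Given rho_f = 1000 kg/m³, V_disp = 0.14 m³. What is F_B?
Formula: F_B = \rho_f g V_{disp}
F_B = 1000·9.81·0.14 = 1373 N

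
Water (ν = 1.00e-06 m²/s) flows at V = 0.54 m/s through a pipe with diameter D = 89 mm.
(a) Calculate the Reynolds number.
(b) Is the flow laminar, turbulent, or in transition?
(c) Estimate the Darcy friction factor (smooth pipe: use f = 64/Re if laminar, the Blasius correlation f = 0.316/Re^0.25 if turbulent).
(a) Re = V·D/ν = 0.54·0.089/1.00e-06 = 48060
(b) Flow regime: turbulent (Re > 4000)
(c) Friction factor: f = 0.316/Re^0.25 = 0.316/48060^0.25 = 0.02134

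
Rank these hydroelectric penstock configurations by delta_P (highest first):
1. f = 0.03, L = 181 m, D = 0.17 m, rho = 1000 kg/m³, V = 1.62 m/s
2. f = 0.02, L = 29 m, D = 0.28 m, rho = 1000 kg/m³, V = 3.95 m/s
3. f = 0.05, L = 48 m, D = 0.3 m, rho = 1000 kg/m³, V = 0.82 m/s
Case 1: delta_P = 41.91 kPa
Case 2: delta_P = 16.16 kPa
Case 3: delta_P = 2.69 kPa
Ranking (highest first): 1, 2, 3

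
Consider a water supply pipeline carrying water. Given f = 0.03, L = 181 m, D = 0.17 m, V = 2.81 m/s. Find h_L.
Formula: h_L = f \frac{L}{D} \frac{V^2}{2g}
h_L = 0.03·(181/0.17)·2.81²/(2·9.81) = 12.85 m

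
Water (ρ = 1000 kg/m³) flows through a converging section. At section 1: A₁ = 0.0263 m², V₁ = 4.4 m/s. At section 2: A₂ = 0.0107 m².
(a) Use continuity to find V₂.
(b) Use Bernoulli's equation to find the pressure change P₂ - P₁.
(a) Continuity: A₁V₁=A₂V₂ -> V₂=A₁V₁/A₂=0.0263*4.4/0.0107=10.81 m/s
(b) Bernoulli: P₂-P₁=0.5*rho*(V₁^2-V₂^2)/1000=0.5*1000*(4.4^2-10.81^2)/1000=-48.75 kPa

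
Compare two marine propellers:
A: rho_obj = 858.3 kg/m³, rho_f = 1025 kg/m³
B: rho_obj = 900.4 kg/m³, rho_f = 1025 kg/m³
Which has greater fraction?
fraction(A) = 0.8374, fraction(B) = 0.8784. Answer: B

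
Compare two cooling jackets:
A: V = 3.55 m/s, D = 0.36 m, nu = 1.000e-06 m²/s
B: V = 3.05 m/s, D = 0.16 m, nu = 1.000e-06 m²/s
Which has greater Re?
Re(A) = 1.278e+06, Re(B) = 488000. Answer: A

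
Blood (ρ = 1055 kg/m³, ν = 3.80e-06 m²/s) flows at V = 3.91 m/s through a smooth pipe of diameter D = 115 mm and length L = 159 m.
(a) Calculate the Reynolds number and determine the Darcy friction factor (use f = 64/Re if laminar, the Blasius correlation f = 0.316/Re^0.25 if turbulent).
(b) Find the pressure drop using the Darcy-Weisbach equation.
(a) Re = V·D/ν = 3.91·0.115/3.80e-06 = 118330 → turbulent (Re > 4000); f = 0.316/Re^0.25 = 0.316/118330^0.25 = 0.017038 (Blasius is strictly valid for Re ≲ 1e5; used here as the smooth-pipe estimate the problem specifies)
(b) Darcy-Weisbach: ΔP = f·(L/D)·½ρV²/1000 = 0.017038·(159/0.115)·½·1055·3.91²/1000 = 190 kPa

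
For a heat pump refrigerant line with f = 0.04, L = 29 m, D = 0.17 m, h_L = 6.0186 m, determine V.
Formula: h_L = f \frac{L}{D} \frac{V^2}{2g}
Substituting knowns: 6.0186 = 0.04·(29/0.17)·V²/(2·9.81)
Solving for V: V = √(6.0186·2·9.81/(0.04·(29/0.17))) = 4.16 m/s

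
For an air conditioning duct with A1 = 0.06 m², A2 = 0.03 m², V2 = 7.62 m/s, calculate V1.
Formula: V_2 = \frac{A_1 V_1}{A_2}
Substituting knowns: 7.62 = 0.06·V1/0.03
Solving for V1: V1 = 7.62·0.03/0.06 = 3.81 m/s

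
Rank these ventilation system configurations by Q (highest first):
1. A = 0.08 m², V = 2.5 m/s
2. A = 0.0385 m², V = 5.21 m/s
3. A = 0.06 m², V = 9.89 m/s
Case 1: Q = 200 L/s
Case 2: Q = 200.6 L/s
Case 3: Q = 593.4 L/s
Ranking (highest first): 3, 2, 1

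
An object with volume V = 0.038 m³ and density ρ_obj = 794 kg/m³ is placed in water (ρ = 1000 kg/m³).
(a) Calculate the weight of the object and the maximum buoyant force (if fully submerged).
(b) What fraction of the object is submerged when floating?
(a) W=rho_obj*g*V=794*9.81*0.038=296.0 N; F_B(max)=rho*g*V=1000*9.81*0.038=372.8 N
(b) Floating fraction=rho_obj/rho=794/1000=0.794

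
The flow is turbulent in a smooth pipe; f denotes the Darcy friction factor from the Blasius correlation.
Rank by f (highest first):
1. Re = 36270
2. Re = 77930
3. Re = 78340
Case 1: f = 0.0229
Case 2: f = 0.01891
Case 3: f = 0.01889
Ranking (highest first): 1, 2, 3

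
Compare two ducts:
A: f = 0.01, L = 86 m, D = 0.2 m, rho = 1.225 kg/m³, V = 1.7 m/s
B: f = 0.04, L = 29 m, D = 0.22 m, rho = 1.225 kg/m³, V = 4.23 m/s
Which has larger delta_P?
delta_P(A) = 0.007612 kPa, delta_P(B) = 0.05779 kPa. Answer: B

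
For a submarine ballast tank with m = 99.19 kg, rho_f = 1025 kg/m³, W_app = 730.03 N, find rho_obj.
Formula: W_{app} = mg\left(1 - \frac{\rho_f}{\rho_{obj}}\right)
Substituting knowns: 730.03 = 99.19·9.81·(1 − 1025/rho_obj)
Solving for rho_obj: rho_obj = 1025/(1 − 730.03/(99.19·9.81)) = 4104 kg/m³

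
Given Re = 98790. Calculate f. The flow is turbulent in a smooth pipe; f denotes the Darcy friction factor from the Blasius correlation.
Formula: f = \frac{0.316}{Re^{0.25}}
f = 0.316/98790^0.25 = 0.01782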